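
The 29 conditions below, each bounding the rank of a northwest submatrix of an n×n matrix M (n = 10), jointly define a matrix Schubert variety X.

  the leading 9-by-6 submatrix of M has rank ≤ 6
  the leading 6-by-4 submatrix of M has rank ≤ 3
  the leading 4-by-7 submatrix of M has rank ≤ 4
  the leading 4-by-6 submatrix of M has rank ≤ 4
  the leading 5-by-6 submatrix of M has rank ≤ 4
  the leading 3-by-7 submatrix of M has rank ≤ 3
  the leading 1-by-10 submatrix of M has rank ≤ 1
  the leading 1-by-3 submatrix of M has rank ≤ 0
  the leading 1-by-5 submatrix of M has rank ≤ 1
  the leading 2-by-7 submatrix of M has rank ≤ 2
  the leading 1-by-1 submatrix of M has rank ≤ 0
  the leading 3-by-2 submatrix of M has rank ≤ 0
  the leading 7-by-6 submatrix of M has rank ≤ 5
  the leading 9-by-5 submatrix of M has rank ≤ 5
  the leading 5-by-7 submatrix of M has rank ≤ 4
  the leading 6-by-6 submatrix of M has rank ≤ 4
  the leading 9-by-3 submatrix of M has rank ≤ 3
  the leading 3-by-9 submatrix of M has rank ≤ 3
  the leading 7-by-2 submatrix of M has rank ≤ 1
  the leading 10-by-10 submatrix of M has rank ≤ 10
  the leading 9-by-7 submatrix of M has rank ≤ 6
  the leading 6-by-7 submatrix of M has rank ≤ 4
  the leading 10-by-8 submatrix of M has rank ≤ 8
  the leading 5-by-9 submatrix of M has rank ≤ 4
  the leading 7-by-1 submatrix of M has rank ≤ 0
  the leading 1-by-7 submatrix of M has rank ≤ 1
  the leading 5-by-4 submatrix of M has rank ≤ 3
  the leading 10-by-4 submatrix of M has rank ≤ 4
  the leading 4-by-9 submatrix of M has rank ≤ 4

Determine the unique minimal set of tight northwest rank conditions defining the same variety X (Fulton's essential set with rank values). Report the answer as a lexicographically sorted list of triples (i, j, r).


Reconstructing r_w from the 29 given conditions:

  i=1: 0  0  0  1  1  1  1  1  1  1
  i=2: 0  0  1  2  2  2  2  2  2  2
  i=3: 0  0  1  2  3  3  3  3  3  3
  i=4: 0  1  2  3  4  4  4  4  4  4
  i=5: 0  1  2  3  4  4  4  4  4  5
  i=6: 0  1  2  3  4  4  4  5  5  6
  i=7: 0  1  2  3  4  5  5  6  6  7
  i=8: 1  2  3  4  5  6  6  7  7  8
  i=9: 1  2  3  4  5  6  6  7  8  9
  i=10: 1  2  3  4  5  6  7  8  9  10

so w = (4, 3, 5, 2, 10, 8, 6, 1, 9, 7).

ℓ(w)=18; the 6 essential cells (i,j,r):

[(1, 3, 0), (3, 2, 0), (5, 9, 4), (6, 7, 4), (7, 1, 0), (9, 7, 6)]


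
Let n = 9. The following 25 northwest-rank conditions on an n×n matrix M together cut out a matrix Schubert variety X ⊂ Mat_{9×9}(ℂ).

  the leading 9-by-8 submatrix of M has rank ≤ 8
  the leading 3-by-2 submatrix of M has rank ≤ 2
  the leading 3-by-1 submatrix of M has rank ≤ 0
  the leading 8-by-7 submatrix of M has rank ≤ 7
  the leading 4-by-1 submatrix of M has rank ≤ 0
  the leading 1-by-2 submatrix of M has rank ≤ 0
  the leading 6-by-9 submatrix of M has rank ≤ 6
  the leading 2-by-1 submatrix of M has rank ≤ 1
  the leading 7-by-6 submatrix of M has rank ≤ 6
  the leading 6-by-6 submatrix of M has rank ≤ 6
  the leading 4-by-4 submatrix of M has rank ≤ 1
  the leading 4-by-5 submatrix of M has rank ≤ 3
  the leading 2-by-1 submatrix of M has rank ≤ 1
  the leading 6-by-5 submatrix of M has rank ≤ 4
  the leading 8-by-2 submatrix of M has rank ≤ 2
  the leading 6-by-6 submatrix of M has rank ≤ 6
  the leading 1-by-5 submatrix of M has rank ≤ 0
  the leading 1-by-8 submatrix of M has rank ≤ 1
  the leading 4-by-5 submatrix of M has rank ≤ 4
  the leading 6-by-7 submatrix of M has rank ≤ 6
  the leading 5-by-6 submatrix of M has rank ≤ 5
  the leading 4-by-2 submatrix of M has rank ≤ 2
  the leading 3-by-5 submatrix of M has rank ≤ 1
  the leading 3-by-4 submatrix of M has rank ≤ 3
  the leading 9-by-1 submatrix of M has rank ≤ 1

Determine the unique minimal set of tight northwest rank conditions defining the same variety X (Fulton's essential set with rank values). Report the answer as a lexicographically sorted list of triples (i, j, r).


Reconstructing r_w from the 25 given conditions:

  0 | 0 | 0 | 0 | 0 | 1 | 1 | 1 | 1
  0 | 1 | 1 | 1 | 1 | 2 | 2 | 2 | 2
  0 | 1 | 1 | 1 | 1 | 2 | 3 | 3 | 3
  0 | 1 | 1 | 1 | 2 | 3 | 4 | 4 | 4
  1 | 2 | 2 | 2 | 3 | 4 | 5 | 5 | 5
  1 | 2 | 3 | 3 | 4 | 5 | 6 | 6 | 6
  1 | 2 | 3 | 4 | 5 | 6 | 7 | 7 | 7
  1 | 2 | 3 | 4 | 5 | 6 | 7 | 8 | 8
  1 | 2 | 3 | 4 | 5 | 6 | 7 | 8 | 9

hence w(1..9) = (6, 2, 7, 5, 1, 3, 4, 8, 9).

D(w) has 13 cells with 4 SE-corners; essential set:

[(1, 5, 0), (3, 5, 1), (4, 1, 0), (4, 4, 1)]


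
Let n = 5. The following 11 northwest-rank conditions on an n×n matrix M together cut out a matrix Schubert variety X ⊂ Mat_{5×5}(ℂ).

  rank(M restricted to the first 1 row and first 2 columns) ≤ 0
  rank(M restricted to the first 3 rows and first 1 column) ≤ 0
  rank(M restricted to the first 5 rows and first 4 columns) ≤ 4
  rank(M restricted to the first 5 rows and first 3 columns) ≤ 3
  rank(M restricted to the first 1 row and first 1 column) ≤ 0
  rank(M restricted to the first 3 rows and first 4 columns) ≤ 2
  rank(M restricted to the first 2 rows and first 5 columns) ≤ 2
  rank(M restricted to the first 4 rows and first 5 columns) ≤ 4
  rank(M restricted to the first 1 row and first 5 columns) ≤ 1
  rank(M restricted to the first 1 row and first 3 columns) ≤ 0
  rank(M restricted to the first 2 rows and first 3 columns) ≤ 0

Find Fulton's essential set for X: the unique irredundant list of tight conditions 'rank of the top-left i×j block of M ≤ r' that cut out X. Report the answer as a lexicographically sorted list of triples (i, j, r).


Propagating the 11 rank bounds to every northwest block:

  R[1]: 0  0  0  1  1
  R[2]: 0  0  0  1  2
  R[3]: 0  1  1  2  3
  R[4]: 1  2  2  3  4
  R[5]: 1  2  3  4  5

reading off 1-entries of Δ²R: w = (4, 5, 2, 1, 3).

Rothe diagram D(w) (7 cells), 2 SE-corners (essential conditions):

[(2, 3, 0), (3, 1, 0)]


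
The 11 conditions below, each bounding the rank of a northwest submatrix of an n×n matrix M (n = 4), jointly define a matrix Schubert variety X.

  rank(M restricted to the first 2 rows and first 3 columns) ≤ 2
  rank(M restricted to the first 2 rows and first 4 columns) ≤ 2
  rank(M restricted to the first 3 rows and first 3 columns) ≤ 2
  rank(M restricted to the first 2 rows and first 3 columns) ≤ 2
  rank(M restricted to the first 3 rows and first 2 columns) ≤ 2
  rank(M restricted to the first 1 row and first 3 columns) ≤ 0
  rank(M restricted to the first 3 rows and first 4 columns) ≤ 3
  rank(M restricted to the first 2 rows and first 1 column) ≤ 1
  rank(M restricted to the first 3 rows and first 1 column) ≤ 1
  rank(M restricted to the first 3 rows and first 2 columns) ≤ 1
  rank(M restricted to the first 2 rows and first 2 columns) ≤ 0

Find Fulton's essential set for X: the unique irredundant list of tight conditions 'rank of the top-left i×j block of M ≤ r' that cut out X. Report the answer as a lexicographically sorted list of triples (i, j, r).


Computing R[i][j] = min implied NW-rank bound (n=4, 11 conditions):

  R[1]: 0 | 0 | 0 | 1
  R[2]: 0 | 0 | 1 | 2
  R[3]: 1 | 1 | 2 | 3
  R[4]: 1 | 2 | 3 | 4

second differences of R give the permutation w = (4, 3, 1, 2).

2 SE-corners of the 5-cell Rothe diagram give Ess(w):

[(1, 3, 0), (2, 2, 0)]


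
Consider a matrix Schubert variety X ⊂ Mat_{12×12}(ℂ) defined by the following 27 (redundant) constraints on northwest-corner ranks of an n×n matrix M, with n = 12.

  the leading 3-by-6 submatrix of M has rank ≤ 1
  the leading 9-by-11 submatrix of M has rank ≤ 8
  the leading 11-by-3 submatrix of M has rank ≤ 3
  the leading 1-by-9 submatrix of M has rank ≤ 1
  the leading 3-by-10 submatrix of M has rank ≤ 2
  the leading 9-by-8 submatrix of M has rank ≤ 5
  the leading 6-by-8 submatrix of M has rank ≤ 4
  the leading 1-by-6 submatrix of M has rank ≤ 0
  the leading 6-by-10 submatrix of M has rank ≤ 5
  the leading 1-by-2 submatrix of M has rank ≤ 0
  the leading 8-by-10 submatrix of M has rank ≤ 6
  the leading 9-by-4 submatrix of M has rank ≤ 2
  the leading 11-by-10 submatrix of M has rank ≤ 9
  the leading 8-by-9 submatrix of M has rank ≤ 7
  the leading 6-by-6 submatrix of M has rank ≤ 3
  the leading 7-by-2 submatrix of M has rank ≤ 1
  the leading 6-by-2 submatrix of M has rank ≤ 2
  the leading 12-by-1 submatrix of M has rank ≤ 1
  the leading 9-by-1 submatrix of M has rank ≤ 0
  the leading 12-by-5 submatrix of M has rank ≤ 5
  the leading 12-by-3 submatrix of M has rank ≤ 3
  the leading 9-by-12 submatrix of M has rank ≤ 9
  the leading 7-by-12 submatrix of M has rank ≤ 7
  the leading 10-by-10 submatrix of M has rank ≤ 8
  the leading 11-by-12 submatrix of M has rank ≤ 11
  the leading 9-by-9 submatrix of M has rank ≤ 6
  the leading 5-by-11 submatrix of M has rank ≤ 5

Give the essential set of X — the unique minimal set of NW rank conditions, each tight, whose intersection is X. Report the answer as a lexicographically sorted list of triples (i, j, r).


Recovering R(i,j) via the rank-extension bound from the 27 conditions:

  row 1: 0  0  0  0  0  0  1  1  1  1  1  1
  row 2: 0  1  1  1  1  1  2  2  2  2  2  2
  row 3: 0  1  1  1  1  1  2  2  2  2  3  3
  row 4: 0  1  2  2  2  2  3  3  3  3  4  4
  row 5: 0  1  2  2  3  3  4  4  4  4  5  5
  row 6: 0  1  2  2  3  3  4  4  5  5  6  6
  row 7: 0  1  2  2  3  4  5  5  6  6  7  7
  row 8: 0  1  2  2  3  4  5  5  6  6  7  8
  row 9: 0  1  2  2  3  4  5  5  6  7  8  9
  row 10: 1  2  3  3  4  5  6  6  7  8  9  10
  row 11: 1  2  3  4  5  6  7  7  8  9  10  11
  row 12: 1  2  3  4  5  6  7  8  9  10  11  12

hence w(1..12) = (7, 2, 11, 3, 5, 9, 6, 12, 10, 1, 4, 8).

Rothe diagram D(w) (31 cells), 9 SE-corners (essential conditions):

[(1, 6, 0), (3, 6, 1), (3, 10, 2), (6, 6, 3), (6, 8, 4), (8, 10, 6), (9, 1, 0), (9, 4, 2), (9, 8, 5)]


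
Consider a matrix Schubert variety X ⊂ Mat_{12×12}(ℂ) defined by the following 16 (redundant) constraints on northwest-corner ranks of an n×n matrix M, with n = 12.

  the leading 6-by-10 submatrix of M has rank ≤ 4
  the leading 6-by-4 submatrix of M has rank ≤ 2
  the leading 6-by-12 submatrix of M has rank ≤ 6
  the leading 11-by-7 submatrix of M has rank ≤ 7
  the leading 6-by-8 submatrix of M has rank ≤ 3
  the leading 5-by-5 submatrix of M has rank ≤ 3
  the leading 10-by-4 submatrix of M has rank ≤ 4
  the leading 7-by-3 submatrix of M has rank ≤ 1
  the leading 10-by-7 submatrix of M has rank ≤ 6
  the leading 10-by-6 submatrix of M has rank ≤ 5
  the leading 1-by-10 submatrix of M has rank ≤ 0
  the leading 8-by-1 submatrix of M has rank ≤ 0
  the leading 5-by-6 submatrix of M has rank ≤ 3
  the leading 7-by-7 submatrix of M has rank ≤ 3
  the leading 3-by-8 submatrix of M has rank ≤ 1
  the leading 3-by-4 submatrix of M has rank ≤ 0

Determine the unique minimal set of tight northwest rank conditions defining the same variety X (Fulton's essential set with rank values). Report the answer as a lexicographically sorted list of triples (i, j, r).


Computing R[i][j] = min implied NW-rank bound (n=12, 16 conditions):

  i=1: 0  0  0  0  0  0  0  0  0  0  1  1
  i=2: 0  0  0  0  1  1  1  1  1  1  2  2
  i=3: 0  0  0  0  1  1  1  1  2  2  3  3
  i=4: 0  1  1  1  2  2  2  2  3  3  4  4
  i=5: 0  1  1  2  3  3  3  3  4  4  5  5
  i=6: 0  1  1  2  3  3  3  3  4  4  5  6
  i=7: 0  1  1  2  3  3  3  4  5  5  6  7
  i=8: 0  1  2  3  4  4  4  5  6  6  7  8
  i=9: 1  2  3  4  5  5  5  6  7  7  8  9
  i=10: 1  2  3  4  5  5  6  7  8  8  9  10
  i=11: 1  2  3  4  5  6  7  8  9  9  10  11
  i=12: 1  2  3  4  5  6  7  8  9  10  11  12

giving w = (11, 5, 9, 2, 4, 12, 8, 3, 1, 7, 6, 10) via Δ²R.

|D(w)|=36, |Ess(w)|=9:

[(1, 10, 0), (3, 4, 0), (3, 8, 1), (6, 8, 3), (6, 10, 4), (7, 3, 1), (7, 7, 3), (8, 1, 0), (10, 6, 5)]


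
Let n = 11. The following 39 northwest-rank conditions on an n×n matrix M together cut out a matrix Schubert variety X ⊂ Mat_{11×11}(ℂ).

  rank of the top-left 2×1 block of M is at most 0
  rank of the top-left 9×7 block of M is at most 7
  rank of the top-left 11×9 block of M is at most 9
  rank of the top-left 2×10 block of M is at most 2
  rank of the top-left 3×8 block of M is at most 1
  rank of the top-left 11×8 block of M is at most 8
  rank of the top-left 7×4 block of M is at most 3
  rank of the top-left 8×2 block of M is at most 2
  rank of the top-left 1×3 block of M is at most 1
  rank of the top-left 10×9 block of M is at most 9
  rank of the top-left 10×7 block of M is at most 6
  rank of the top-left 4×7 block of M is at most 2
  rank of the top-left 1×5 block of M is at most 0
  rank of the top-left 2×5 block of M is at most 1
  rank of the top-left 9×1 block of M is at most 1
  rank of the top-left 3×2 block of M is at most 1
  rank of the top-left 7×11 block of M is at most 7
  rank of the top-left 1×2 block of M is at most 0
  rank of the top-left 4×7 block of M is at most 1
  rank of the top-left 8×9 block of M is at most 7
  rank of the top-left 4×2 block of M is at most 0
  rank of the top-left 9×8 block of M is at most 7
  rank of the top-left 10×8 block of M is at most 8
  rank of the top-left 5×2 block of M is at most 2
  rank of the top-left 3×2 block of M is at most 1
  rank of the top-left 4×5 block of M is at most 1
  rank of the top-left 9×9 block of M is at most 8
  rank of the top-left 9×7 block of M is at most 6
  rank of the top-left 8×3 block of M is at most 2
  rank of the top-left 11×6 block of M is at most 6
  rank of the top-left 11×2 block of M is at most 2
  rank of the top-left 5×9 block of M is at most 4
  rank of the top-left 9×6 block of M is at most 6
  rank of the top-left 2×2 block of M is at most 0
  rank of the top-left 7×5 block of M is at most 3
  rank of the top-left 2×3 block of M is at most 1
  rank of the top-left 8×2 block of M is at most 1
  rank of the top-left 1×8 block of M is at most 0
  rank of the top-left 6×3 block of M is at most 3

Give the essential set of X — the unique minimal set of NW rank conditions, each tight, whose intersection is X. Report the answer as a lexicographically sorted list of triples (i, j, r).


Computing R[i][j] = min implied NW-rank bound (n=11, 39 conditions):

  0  0  0  0  0  0  0  0  1  1  1
  0  0  1  1  1  1  1  1  2  2  2
  0  0  1  1  1  1  1  1  2  3  3
  0  0  1  1  1  1  1  2  3  4  4
  1  1  2  2  2  2  2  3  4  5  5
  1  1  2  3  3  3  3  4  5  6  6
  1  1  2  3  3  4  4  5  6  7  7
  1  1  2  3  4  5  5  6  7  8  8
  1  2  3  4  5  6  6  7  8  9  9
  1  2  3  4  5  6  6  7  8  9  10
  1  2  3  4  5  6  7  8  9  10  11

second differences of R give the permutation w = (9, 3, 10, 8, 1, 4, 6, 5, 2, 11, 7).

7 SE-corners of the 28-cell Rothe diagram give Ess(w):

[(1, 8, 0), (3, 8, 1), (4, 2, 0), (4, 7, 1), (7, 5, 3), (8, 2, 1), (10, 7, 6)]


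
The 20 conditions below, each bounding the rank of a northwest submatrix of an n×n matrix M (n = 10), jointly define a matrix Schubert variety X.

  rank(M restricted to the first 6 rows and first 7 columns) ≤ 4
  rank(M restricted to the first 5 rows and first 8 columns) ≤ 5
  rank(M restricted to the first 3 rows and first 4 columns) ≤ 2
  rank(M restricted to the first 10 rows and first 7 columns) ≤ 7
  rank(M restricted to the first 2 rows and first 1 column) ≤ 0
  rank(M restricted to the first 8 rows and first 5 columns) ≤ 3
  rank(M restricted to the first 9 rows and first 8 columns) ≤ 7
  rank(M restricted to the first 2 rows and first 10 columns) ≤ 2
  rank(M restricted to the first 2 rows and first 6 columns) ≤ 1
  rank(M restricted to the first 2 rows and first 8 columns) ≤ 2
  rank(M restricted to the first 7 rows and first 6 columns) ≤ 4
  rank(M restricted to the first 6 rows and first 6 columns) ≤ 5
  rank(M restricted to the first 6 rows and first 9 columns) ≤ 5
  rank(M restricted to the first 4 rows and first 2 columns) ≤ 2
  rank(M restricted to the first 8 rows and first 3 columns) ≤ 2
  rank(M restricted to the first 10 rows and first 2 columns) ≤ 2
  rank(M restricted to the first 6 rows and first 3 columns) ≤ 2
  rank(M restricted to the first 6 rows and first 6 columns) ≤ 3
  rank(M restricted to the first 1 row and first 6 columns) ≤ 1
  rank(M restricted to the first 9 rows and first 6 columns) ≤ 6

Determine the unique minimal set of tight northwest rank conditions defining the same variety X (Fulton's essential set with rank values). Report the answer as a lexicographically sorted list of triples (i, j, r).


Rank table r_w(10×10) implied by the 20 constraints:

  i=1: 0, 1, 1, 1, 1, 1, 1, 1, 1, 1
  i=2: 0, 1, 1, 1, 1, 1, 2, 2, 2, 2
  i=3: 1, 2, 2, 2, 2, 2, 3, 3, 3, 3
  i=4: 1, 2, 2, 3, 3, 3, 4, 4, 4, 4
  i=5: 1, 2, 2, 3, 3, 3, 4, 5, 5, 5
  i=6: 1, 2, 2, 3, 3, 3, 4, 5, 5, 6
  i=7: 1, 2, 2, 3, 3, 4, 5, 6, 6, 7
  i=8: 1, 2, 2, 3, 3, 4, 5, 6, 7, 8
  i=9: 1, 2, 3, 4, 4, 5, 6, 7, 8, 9
  i=10: 1, 2, 3, 4, 5, 6, 7, 8, 9, 10

the unique w with this rank table is (2, 7, 1, 4, 8, 10, 6, 9, 3, 5).

D(w) has 18 cells with 6 SE-corners; essential set:

[(2, 1, 0), (2, 6, 1), (6, 6, 3), (6, 9, 5), (8, 3, 2), (8, 5, 3)]


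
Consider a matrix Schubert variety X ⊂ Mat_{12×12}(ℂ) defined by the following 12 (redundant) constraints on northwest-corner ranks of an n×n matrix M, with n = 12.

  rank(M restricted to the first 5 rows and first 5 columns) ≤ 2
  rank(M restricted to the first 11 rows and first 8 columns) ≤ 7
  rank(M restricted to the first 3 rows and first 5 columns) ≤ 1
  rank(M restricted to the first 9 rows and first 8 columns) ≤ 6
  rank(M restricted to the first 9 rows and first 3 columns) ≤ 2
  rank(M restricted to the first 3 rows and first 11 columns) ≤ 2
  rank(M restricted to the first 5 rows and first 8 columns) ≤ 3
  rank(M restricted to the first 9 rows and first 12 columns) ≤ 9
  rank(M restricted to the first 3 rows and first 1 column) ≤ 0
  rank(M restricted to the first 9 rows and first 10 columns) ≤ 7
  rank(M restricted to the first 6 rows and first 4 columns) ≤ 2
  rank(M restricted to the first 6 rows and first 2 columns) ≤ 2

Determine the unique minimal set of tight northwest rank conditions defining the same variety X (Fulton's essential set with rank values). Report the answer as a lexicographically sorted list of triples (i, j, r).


Recovering R(i,j) via the rank-extension bound from the 12 conditions:

  R[1]: 0, 1, 1, 1, 1, 1, 1, 1, 1, 1, 1, 1
  R[2]: 0, 1, 1, 1, 1, 2, 2, 2, 2, 2, 2, 2
  R[3]: 0, 1, 1, 1, 1, 2, 2, 2, 2, 2, 2, 3
  R[4]: 1, 2, 2, 2, 2, 3, 3, 3, 3, 3, 3, 4
  R[5]: 1, 2, 2, 2, 2, 3, 3, 3, 4, 4, 4, 5
  R[6]: 1, 2, 2, 2, 3, 4, 4, 4, 5, 5, 5, 6
  R[7]: 1, 2, 2, 3, 4, 5, 5, 5, 6, 6, 6, 7
  R[8]: 1, 2, 2, 3, 4, 5, 6, 6, 7, 7, 7, 8
  R[9]: 1, 2, 2, 3, 4, 5, 6, 6, 7, 7, 8, 9
  R[10]: 1, 2, 3, 4, 5, 6, 7, 7, 8, 8, 9, 10
  R[11]: 1, 2, 3, 4, 5, 6, 7, 7, 8, 9, 10, 11
  R[12]: 1, 2, 3, 4, 5, 6, 7, 8, 9, 10, 11, 12

second differences of R give the permutation w = (2, 6, 12, 1, 9, 5, 4, 7, 11, 3, 10, 8).

Rothe diagram D(w) (27 cells), 10 SE-corners (essential conditions):

[(3, 1, 0), (3, 5, 1), (3, 11, 2), (5, 5, 2), (5, 8, 3), (6, 4, 2), (9, 3, 2), (9, 8, 6), (9, 10, 7), (11, 8, 7)]


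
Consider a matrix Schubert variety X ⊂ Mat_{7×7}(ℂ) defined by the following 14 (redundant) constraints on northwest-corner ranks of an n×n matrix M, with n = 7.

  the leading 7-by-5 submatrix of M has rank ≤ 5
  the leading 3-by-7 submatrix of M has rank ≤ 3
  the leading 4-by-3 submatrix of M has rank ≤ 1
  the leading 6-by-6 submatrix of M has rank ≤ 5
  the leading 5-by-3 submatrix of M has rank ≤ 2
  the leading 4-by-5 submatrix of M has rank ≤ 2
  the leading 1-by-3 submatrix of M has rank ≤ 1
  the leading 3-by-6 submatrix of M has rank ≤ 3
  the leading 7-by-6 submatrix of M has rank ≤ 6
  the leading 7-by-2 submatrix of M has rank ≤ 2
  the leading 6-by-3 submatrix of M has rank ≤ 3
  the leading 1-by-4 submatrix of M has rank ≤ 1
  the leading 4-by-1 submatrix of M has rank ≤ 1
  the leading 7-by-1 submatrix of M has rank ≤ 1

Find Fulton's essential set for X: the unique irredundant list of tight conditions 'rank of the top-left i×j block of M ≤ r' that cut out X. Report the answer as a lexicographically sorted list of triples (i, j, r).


The tightest implied rank at each (i,j), from the 14 conditions:

  row 1: 1, 1, 1, 1, 1, 1, 1
  row 2: 1, 1, 1, 2, 2, 2, 2
  row 3: 1, 1, 1, 2, 2, 3, 3
  row 4: 1, 1, 1, 2, 2, 3, 4
  row 5: 1, 2, 2, 3, 3, 4, 5
  row 6: 1, 2, 3, 4, 4, 5, 6
  row 7: 1, 2, 3, 4, 5, 6, 7

so w = (1, 4, 6, 7, 2, 3, 5).

Fulton essential set (2 of the 8 Rothe cells):

[(4, 3, 1), (4, 5, 2)]


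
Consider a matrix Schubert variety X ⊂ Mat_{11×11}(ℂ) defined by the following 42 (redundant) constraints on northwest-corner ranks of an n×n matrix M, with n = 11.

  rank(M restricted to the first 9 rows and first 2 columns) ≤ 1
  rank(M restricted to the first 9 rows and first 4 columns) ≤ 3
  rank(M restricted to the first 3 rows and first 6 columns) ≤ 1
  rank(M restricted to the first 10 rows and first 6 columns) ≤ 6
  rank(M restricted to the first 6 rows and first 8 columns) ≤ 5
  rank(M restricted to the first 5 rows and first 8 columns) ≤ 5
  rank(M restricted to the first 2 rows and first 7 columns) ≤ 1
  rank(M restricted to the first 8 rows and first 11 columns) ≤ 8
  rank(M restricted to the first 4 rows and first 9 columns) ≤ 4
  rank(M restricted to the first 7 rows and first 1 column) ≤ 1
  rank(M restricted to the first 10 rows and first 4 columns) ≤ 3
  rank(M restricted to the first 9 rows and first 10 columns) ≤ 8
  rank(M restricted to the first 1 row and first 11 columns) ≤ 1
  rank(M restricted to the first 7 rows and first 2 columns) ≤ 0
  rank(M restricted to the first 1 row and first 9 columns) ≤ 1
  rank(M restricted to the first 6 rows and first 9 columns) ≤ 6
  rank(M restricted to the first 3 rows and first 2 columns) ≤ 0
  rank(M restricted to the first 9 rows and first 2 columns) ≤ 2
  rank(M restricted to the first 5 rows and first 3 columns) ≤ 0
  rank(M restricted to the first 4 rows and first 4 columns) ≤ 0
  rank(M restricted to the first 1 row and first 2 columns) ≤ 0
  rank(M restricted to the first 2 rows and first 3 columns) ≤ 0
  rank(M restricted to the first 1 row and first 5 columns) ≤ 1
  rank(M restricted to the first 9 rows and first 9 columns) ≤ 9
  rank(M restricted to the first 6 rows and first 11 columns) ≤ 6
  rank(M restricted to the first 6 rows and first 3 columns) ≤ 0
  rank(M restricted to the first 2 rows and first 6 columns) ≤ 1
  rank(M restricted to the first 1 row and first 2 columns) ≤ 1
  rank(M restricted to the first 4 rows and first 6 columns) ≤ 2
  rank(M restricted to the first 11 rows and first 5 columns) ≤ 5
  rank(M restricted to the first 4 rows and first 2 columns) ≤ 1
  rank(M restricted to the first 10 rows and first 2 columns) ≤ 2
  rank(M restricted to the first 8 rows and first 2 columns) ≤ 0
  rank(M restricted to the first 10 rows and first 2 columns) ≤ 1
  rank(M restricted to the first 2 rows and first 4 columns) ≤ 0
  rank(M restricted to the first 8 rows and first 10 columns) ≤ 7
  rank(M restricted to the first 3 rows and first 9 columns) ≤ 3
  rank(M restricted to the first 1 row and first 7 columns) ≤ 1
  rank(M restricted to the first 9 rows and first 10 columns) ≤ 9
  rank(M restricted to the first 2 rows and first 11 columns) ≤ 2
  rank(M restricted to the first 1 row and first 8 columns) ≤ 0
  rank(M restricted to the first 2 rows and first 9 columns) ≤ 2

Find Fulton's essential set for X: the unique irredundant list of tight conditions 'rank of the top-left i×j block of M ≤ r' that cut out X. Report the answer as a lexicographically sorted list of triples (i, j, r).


The tightest implied rank at each (i,j), from the 42 conditions:

  0 0 0 0 0 0 0 0 1 1 1
  0 0 0 0 1 1 1 1 2 2 2
  0 0 0 0 1 1 2 2 3 3 3
  0 0 0 0 1 2 3 3 4 4 4
  0 0 0 1 2 3 4 4 5 5 5
  0 0 0 1 2 3 4 5 6 6 6
  0 0 1 2 3 4 5 6 7 7 7
  0 0 1 2 3 4 5 6 7 7 8
  1 1 2 3 4 5 6 7 8 8 9
  1 1 2 3 4 5 6 7 8 9 10
  1 2 3 4 5 6 7 8 9 10 11

the unique w with this rank table is (9, 5, 7, 6, 4, 8, 3, 11, 1, 10, 2).

Rothe diagram D(w) (33 cells), 7 SE-corners (essential conditions):

[(1, 8, 0), (3, 6, 1), (4, 4, 0), (6, 3, 0), (8, 2, 0), (8, 10, 7), (10, 2, 1)]


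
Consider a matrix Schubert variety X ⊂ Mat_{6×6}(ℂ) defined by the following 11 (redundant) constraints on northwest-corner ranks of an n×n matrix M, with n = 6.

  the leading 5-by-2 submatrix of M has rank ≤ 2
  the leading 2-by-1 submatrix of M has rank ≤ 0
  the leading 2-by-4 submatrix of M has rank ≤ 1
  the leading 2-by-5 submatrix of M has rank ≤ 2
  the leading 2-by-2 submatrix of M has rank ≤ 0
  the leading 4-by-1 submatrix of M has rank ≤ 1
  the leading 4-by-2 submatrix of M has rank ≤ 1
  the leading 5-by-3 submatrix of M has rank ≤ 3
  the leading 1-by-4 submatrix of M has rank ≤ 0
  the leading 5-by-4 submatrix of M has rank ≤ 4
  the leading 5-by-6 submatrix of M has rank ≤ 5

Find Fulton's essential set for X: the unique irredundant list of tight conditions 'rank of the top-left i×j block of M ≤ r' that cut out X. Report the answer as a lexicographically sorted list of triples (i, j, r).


Recovering R(i,j) via the rank-extension bound from the 11 conditions:

  i=1: 0 | 0 | 0 | 0 | 1 | 1
  i=2: 0 | 0 | 1 | 1 | 2 | 2
  i=3: 1 | 1 | 2 | 2 | 3 | 3
  i=4: 1 | 1 | 2 | 3 | 4 | 4
  i=5: 1 | 2 | 3 | 4 | 5 | 5
  i=6: 1 | 2 | 3 | 4 | 5 | 6

hence w(1..6) = (5, 3, 1, 4, 2, 6).

Fulton essential set (3 of the 7 Rothe cells):

[(1, 4, 0), (2, 2, 0), (4, 2, 1)]


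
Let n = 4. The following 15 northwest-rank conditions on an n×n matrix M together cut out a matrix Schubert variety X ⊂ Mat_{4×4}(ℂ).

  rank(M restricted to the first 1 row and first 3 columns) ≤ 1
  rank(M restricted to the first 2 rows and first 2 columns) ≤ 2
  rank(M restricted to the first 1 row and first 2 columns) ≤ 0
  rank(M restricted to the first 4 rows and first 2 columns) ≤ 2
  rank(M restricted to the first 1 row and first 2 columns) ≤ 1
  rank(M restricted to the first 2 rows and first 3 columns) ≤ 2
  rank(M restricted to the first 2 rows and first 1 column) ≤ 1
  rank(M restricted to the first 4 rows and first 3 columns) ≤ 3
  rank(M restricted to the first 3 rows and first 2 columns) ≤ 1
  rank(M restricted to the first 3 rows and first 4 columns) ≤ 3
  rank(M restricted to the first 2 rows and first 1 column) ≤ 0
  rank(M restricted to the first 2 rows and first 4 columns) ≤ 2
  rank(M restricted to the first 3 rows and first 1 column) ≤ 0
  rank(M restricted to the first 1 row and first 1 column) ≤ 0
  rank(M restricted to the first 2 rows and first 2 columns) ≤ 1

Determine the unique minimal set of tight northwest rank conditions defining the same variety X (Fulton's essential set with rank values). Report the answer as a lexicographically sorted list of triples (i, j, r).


The tightest implied rank at each (i,j), from the 15 conditions:

  0  0  1  1
  0  1  2  2
  0  1  2  3
  1  2  3  4

giving w = (3, 2, 4, 1) via Δ²R.

Fulton essential set (2 of the 4 Rothe cells):

[(1, 2, 0), (3, 1, 0)]


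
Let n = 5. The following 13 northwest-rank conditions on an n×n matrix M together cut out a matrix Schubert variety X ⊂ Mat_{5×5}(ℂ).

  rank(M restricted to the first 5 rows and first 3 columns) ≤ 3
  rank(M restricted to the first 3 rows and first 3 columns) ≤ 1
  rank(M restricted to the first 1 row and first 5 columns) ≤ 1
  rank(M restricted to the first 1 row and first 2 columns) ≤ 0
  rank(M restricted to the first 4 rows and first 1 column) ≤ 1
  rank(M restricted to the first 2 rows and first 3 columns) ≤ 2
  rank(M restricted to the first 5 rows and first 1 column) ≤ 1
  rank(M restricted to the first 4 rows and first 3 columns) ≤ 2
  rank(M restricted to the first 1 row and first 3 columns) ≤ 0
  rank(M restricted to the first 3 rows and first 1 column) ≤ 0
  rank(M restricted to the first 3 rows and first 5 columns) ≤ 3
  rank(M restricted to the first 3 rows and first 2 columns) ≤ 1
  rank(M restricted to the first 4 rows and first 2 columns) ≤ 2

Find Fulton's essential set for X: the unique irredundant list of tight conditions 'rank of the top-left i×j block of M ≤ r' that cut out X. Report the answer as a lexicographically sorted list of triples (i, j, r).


Reconstructing r_w from the 13 given conditions:

  R[1]: 0 | 0 | 0 | 1 | 1
  R[2]: 0 | 1 | 1 | 2 | 2
  R[3]: 0 | 1 | 1 | 2 | 3
  R[4]: 1 | 2 | 2 | 3 | 4
  R[5]: 1 | 2 | 3 | 4 | 5

the unique w with this rank table is (4, 2, 5, 1, 3).

|D(w)|=6, |Ess(w)|=3:

[(1, 3, 0), (3, 1, 0), (3, 3, 1)]


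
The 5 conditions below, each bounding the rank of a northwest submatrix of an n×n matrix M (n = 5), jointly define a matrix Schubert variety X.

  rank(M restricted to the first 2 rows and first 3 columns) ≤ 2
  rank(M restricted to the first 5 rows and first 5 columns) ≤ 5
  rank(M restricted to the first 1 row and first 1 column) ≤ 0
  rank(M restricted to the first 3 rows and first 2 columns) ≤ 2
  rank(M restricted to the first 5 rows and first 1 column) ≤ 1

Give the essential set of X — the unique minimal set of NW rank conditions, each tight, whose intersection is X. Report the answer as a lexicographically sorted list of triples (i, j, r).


The tightest implied rank at each (i,j), from the 5 conditions:

  i=1: 0  1  1  1  1
  i=2: 1  2  2  2  2
  i=3: 1  2  3  3  3
  i=4: 1  2  3  4  4
  i=5: 1  2  3  4  5

hence w(1..5) = (2, 1, 3, 4, 5).

1 SE-corner of the 1-cell Rothe diagram gives Ess(w):

[(1, 1, 0)]


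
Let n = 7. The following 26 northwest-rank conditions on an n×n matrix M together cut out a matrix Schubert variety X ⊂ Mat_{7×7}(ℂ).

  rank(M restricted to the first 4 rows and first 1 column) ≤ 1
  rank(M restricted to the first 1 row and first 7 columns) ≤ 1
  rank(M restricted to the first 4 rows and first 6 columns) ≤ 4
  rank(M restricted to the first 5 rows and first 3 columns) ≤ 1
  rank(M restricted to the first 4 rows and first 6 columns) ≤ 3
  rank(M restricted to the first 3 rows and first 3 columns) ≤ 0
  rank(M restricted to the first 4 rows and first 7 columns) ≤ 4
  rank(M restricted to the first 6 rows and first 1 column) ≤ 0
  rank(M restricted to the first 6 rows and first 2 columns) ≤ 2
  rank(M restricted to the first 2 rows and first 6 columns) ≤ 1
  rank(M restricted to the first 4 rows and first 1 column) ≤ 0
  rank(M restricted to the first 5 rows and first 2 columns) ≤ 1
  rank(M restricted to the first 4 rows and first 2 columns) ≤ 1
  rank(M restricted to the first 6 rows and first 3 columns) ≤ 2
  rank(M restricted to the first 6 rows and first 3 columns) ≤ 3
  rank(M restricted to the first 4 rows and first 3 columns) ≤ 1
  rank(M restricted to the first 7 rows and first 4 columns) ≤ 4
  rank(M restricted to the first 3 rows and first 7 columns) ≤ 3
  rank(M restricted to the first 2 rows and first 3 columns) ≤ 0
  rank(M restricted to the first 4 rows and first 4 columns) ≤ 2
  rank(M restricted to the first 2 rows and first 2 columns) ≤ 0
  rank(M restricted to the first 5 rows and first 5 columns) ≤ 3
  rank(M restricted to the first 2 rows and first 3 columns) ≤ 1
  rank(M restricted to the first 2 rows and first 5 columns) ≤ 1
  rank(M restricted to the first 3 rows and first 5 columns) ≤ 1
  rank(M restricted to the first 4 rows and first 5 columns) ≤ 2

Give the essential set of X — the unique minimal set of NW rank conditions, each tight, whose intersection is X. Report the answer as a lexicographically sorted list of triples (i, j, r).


Rank table r_w(7×7) implied by the 26 constraints:

  R[1]: 0, 0, 0, 1, 1, 1, 1
  R[2]: 0, 0, 0, 1, 1, 1, 2
  R[3]: 0, 0, 0, 1, 1, 2, 3
  R[4]: 0, 1, 1, 2, 2, 3, 4
  R[5]: 0, 1, 1, 2, 3, 4, 5
  R[6]: 0, 1, 2, 3, 4, 5, 6
  R[7]: 1, 2, 3, 4, 5, 6, 7

giving w = (4, 7, 6, 2, 5, 3, 1) via Δ²R.

Rothe diagram D(w) (16 cells), 5 SE-corners (essential conditions):

[(2, 6, 1), (3, 3, 0), (3, 5, 1), (5, 3, 1), (6, 1, 0)]


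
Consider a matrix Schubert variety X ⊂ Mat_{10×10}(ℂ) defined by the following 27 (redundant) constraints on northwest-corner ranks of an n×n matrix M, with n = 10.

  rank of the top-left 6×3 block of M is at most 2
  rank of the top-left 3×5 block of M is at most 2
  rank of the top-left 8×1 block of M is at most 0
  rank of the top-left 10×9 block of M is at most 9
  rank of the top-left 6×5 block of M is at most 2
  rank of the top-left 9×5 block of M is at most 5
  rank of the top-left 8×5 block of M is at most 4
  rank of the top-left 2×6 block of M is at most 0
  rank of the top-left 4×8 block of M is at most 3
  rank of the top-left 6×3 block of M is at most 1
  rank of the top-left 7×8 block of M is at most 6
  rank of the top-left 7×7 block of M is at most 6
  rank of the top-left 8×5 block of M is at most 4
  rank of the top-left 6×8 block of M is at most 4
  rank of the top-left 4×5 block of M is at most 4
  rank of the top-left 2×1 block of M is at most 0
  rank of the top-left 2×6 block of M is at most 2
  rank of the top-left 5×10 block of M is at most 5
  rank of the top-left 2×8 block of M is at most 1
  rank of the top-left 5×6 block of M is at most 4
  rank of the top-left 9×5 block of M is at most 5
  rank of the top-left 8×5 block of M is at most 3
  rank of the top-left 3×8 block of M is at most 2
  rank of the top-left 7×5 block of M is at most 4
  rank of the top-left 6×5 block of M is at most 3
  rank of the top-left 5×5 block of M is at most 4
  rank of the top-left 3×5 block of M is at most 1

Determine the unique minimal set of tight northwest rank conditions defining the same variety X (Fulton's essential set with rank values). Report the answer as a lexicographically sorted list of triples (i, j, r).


Computing R[i][j] = min implied NW-rank bound (n=10, 27 conditions):

  R[1]: 0 | 0 | 0 | 0 | 0 | 0 | 1 | 1 | 1 | 1
  R[2]: 0 | 0 | 0 | 0 | 0 | 0 | 1 | 1 | 2 | 2
  R[3]: 0 | 1 | 1 | 1 | 1 | 1 | 2 | 2 | 3 | 3
  R[4]: 0 | 1 | 1 | 2 | 2 | 2 | 3 | 3 | 4 | 4
  R[5]: 0 | 1 | 1 | 2 | 2 | 3 | 4 | 4 | 5 | 5
  R[6]: 0 | 1 | 1 | 2 | 2 | 3 | 4 | 4 | 5 | 6
  R[7]: 0 | 1 | 2 | 3 | 3 | 4 | 5 | 5 | 6 | 7
  R[8]: 0 | 1 | 2 | 3 | 3 | 4 | 5 | 6 | 7 | 8
  R[9]: 1 | 2 | 3 | 4 | 4 | 5 | 6 | 7 | 8 | 9
  R[10]: 1 | 2 | 3 | 4 | 5 | 6 | 7 | 8 | 9 | 10

giving w = (7, 9, 2, 4, 6, 10, 3, 8, 1, 5) via Δ²R.

ℓ(w)=26; the 7 essential cells (i,j,r):

[(2, 6, 0), (2, 8, 1), (6, 3, 1), (6, 5, 2), (6, 8, 4), (8, 1, 0), (8, 5, 3)]


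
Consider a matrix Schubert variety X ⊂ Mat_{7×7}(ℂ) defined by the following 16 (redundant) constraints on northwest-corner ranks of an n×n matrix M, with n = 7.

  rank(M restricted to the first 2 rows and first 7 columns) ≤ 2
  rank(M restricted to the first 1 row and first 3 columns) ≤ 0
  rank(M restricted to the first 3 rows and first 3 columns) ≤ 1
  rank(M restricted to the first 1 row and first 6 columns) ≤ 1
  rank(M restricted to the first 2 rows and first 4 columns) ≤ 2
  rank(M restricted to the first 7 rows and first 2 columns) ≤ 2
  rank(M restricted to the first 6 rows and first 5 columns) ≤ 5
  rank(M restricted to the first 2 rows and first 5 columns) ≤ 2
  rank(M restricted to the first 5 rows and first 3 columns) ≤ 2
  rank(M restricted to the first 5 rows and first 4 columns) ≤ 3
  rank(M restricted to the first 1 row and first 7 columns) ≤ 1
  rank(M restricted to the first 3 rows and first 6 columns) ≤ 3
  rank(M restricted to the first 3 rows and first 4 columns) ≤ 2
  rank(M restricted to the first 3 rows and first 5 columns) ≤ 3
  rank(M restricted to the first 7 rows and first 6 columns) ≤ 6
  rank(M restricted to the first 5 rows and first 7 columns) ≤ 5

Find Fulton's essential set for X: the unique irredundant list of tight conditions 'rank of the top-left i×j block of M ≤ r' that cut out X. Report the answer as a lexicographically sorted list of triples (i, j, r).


Recovering R(i,j) via the rank-extension bound from the 16 conditions:

  i=1: 0 0 0 1 1 1 1
  i=2: 1 1 1 2 2 2 2
  i=3: 1 1 1 2 3 3 3
  i=4: 1 2 2 3 4 4 4
  i=5: 1 2 2 3 4 5 5
  i=6: 1 2 3 4 5 6 6
  i=7: 1 2 3 4 5 6 7

giving w = (4, 1, 5, 2, 6, 3, 7) via Δ²R.

Rothe diagram D(w) (6 cells), 3 SE-corners (essential conditions):

[(1, 3, 0), (3, 3, 1), (5, 3, 2)]


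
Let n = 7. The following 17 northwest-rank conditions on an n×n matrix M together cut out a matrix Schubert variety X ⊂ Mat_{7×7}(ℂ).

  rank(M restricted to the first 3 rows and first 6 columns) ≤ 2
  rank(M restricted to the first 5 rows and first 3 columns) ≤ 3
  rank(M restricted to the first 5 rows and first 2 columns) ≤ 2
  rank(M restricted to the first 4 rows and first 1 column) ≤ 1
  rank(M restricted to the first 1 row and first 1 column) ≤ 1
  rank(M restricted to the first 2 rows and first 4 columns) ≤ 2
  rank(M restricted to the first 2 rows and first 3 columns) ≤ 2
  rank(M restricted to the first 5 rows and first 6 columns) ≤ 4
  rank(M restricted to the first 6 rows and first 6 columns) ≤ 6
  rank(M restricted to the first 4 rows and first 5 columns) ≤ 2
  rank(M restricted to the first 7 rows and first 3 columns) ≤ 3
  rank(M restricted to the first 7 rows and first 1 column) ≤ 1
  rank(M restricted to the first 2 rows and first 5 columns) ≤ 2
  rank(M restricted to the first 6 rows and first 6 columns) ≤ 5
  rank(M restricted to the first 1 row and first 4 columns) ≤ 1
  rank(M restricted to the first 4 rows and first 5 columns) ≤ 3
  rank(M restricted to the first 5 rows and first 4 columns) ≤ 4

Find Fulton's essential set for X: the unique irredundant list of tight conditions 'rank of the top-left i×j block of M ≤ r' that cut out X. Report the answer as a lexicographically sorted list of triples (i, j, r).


Recovering R(i,j) via the rank-extension bound from the 17 conditions:

  row 1: 1, 1, 1, 1, 1, 1, 1
  row 2: 1, 2, 2, 2, 2, 2, 2
  row 3: 1, 2, 2, 2, 2, 2, 3
  row 4: 1, 2, 2, 2, 2, 3, 4
  row 5: 1, 2, 3, 3, 3, 4, 5
  row 6: 1, 2, 3, 4, 4, 5, 6
  row 7: 1, 2, 3, 4, 5, 6, 7

the unique w with this rank table is (1, 2, 7, 6, 3, 4, 5).

Rothe diagram D(w) (7 cells), 2 SE-corners (essential conditions):

[(3, 6, 2), (4, 5, 2)]


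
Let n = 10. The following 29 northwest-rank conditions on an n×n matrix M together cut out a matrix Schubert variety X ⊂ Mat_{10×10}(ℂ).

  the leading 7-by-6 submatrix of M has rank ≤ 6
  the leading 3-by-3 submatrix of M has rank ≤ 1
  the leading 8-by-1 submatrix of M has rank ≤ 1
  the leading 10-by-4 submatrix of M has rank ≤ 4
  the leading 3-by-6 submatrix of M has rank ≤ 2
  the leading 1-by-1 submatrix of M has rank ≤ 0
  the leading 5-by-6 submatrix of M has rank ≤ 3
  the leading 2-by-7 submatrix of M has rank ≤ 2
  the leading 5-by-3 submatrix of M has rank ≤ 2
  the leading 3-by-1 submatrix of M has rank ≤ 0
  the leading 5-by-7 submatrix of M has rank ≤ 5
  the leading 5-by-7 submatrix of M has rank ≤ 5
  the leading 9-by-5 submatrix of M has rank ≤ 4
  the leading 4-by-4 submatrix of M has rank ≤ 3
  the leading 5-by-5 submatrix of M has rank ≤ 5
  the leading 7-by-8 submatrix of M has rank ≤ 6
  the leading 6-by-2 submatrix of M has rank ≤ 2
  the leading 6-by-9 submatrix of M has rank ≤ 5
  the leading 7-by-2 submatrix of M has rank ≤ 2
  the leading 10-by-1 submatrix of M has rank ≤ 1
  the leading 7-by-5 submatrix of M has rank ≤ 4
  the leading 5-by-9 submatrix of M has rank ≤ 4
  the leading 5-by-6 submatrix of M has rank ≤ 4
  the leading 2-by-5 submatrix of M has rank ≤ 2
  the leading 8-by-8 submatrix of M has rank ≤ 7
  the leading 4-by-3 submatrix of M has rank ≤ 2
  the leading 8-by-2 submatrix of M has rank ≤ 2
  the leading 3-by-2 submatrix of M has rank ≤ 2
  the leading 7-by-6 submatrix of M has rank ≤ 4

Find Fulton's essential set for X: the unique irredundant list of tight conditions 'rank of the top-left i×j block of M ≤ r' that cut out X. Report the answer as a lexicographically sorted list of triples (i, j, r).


Rank table r_w(10×10) implied by the 29 constraints:

  0, 1, 1, 1, 1, 1, 1, 1, 1, 1
  0, 1, 1, 2, 2, 2, 2, 2, 2, 2
  0, 1, 1, 2, 2, 2, 3, 3, 3, 3
  1, 2, 2, 3, 3, 3, 4, 4, 4, 4
  1, 2, 2, 3, 3, 3, 4, 4, 4, 5
  1, 2, 3, 4, 4, 4, 5, 5, 5, 6
  1, 2, 3, 4, 4, 4, 5, 6, 6, 7
  1, 2, 3, 4, 4, 5, 6, 7, 7, 8
  1, 2, 3, 4, 4, 5, 6, 7, 8, 9
  1, 2, 3, 4, 5, 6, 7, 8, 9, 10

the unique w with this rank table is (2, 4, 7, 1, 10, 3, 8, 6, 9, 5).

|D(w)|=16, |Ess(w)|=8:

[(3, 1, 0), (3, 3, 1), (3, 6, 2), (5, 3, 2), (5, 6, 3), (5, 9, 4), (7, 6, 4), (9, 5, 4)]
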